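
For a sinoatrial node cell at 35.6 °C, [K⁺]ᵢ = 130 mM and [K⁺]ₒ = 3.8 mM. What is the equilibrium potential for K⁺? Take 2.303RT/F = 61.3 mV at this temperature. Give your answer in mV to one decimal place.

E = (61.3/z) · log₁₀([K⁺]_out/[K⁺]_in) with z = +1.
= (61.3/1) · log₁₀(3.8/130) = 61.30 · log₁₀(0.02923)
= 61.30 · (-1.5342) = -94.04 mV

-94.0 mV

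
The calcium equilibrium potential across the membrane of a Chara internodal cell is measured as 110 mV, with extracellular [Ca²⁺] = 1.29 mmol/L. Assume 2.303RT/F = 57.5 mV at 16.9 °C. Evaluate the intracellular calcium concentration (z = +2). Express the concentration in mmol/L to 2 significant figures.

Nernst: E = (57.5/2) · log₁₀([out]/[in]), so log₁₀([out]/[in]) = 110.0 × 2 / 57.5 = 3.8261.
[out]/[in] = 10^(3.8261) = 6700.
[in] = 1.29 / 6700 = 0.0001925 mmol/L.

0.00019 mmol/L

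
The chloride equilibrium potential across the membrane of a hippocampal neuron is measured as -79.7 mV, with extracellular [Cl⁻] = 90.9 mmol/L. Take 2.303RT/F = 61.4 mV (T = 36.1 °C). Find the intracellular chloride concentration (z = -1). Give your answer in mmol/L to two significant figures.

Nernst: E = (61.4/-1) · log₁₀([out]/[in]), so log₁₀([out]/[in]) = -79.7 × -1 / 61.4 = 1.2980.
[out]/[in] = 10^(1.2980) = 19.86.
[in] = 90.9 / 19.86 = 4.576 mmol/L.

4.6 mmol/L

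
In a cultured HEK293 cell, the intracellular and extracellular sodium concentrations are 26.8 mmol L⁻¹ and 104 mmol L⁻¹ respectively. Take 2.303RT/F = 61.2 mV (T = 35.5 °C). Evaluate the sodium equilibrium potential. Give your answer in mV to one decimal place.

36.0 mV

E = (61.2/z) · log₁₀([Na⁺]_out/[Na⁺]_in) with z = +1.
= (61.2/1) · log₁₀(104/26.8) = 61.20 · log₁₀(3.881)
= 61.20 · (0.5889) = 36.04 mV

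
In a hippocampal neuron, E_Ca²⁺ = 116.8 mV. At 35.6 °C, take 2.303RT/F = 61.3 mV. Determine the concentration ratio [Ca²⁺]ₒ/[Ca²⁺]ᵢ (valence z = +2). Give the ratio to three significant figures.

log₁₀([out]/[in]) = E·z/(61.3) = 116.8 × 2 / 61.3 = 3.8108
[out]/[in] = 10^(3.8108) = 6468

6470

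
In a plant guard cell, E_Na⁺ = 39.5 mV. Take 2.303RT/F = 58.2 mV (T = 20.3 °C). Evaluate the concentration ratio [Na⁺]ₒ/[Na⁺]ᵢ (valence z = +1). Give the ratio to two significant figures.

log₁₀([out]/[in]) = E·z/(58.2) = 39.5 × 1 / 58.2 = 0.6787
[out]/[in] = 10^(0.6787) = 4.772

4.8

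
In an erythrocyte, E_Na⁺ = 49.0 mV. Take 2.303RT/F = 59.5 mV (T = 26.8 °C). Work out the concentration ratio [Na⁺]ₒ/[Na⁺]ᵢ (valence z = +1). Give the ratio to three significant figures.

log₁₀([out]/[in]) = E·z/(59.5) = 49.0 × 1 / 59.5 = 0.8235
[out]/[in] = 10^(0.8235) = 6.661

6.66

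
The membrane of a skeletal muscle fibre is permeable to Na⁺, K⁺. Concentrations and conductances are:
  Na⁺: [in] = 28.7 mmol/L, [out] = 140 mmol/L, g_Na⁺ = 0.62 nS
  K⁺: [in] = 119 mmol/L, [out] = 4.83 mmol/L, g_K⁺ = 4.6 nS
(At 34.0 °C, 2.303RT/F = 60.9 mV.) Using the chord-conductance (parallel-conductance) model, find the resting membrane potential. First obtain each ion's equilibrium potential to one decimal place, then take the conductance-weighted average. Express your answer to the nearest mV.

-70 mV

E_Na⁺ = (60.9/1)·log₁₀(140/28.7) = 41.9 mV
E_K⁺ = (60.9/1)·log₁₀(4.83/119) = -84.7 mV
Vm = (Σ gᵢEᵢ)/(Σ gᵢ) = (0.62·41.9 + 4.6·-84.7) / (0.62 + 4.6)
= -363.64 / 5.22 = -69.66 mV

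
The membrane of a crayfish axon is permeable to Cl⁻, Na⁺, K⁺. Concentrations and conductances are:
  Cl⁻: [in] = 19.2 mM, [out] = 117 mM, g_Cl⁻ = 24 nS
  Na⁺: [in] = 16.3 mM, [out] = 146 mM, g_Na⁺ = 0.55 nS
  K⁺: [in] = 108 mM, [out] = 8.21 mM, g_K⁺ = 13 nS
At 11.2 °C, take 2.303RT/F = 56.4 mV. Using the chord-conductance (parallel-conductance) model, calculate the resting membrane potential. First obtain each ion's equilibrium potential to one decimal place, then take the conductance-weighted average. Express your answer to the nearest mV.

-49 mV

E_Cl⁻ = (56.4/-1)·log₁₀(117/19.2) = -44.3 mV
E_Na⁺ = (56.4/1)·log₁₀(146/16.3) = 53.7 mV
E_K⁺ = (56.4/1)·log₁₀(8.21/108) = -63.1 mV
Vm = (Σ gᵢEᵢ)/(Σ gᵢ) = (24·-44.3 + 0.55·53.7 + 13·-63.1) / (24 + 0.55 + 13)
= -1853.96 / 37.55 = -49.37 mV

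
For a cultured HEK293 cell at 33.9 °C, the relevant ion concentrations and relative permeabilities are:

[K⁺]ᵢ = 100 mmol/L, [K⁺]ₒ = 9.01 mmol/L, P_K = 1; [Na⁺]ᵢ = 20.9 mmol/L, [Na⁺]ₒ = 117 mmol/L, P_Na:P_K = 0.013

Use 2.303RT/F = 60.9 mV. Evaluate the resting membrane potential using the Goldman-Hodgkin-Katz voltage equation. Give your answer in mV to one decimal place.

Vm = 60.9 · log₁₀[(Σ P·[cation]ₒ + Σ P·[anion]ᵢ) / (Σ P·[cation]ᵢ + Σ P·[anion]ₒ)]
Numerator = 1×9.01 + 0.013×117 = 10.53
Denominator = 1×100 + 0.013×20.9 = 100.3
Vm = 60.9 · log₁₀(0.10502) = 60.9 × (-0.9787) = -59.60 mV

-59.6 mV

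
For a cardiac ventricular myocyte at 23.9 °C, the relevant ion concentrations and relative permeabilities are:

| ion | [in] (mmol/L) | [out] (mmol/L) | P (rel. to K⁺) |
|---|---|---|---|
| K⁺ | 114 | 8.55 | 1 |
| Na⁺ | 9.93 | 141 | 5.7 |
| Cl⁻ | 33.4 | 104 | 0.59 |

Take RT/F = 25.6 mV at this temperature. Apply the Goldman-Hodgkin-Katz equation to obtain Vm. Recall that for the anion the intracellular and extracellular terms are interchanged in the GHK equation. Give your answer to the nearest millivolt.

33 mV

Vm = 25.6 · ln[(Σ P·[cation]ₒ + Σ P·[anion]ᵢ) / (Σ P·[cation]ᵢ + Σ P·[anion]ₒ)]
Numerator = 1×8.55 + 5.7×141 + 0.59×33.4 = 832
Denominator = 1×114 + 5.7×9.93 + 0.59×104 = 232
Vm = 25.6 · ln(3.5866) = 25.6 × (1.2772) = 32.70 mV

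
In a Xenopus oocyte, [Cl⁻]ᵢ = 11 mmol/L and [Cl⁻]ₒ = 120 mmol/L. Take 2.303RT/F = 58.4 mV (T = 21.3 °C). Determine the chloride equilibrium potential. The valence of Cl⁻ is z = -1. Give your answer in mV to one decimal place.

E = (58.4/z) · log₁₀([Cl⁻]_out/[Cl⁻]_in) with z = -1.
For an anion, dividing by z = -1 reverses the sign.
= (58.4/-1) · log₁₀(120/11) = -58.40 · log₁₀(10.91)
= -58.40 · (1.0378) = -60.61 mV

-60.6 mV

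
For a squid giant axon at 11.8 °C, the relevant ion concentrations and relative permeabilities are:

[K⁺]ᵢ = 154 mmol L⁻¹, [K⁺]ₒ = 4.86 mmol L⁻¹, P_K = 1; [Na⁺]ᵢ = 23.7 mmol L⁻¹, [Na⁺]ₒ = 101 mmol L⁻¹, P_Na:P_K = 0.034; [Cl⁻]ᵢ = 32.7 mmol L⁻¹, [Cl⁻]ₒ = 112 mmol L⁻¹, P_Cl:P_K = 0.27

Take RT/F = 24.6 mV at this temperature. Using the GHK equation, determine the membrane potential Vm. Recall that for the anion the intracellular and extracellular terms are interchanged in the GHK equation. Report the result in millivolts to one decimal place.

-58.6 mV

Vm = 24.6 · ln[(Σ P·[cation]ₒ + Σ P·[anion]ᵢ) / (Σ P·[cation]ᵢ + Σ P·[anion]ₒ)]
Numerator = 1×4.86 + 0.034×101 + 0.27×32.7 = 17.12
Denominator = 1×154 + 0.034×23.7 + 0.27×112 = 185
Vm = 24.6 · ln(0.092534) = 24.6 × (-2.3802) = -58.55 mV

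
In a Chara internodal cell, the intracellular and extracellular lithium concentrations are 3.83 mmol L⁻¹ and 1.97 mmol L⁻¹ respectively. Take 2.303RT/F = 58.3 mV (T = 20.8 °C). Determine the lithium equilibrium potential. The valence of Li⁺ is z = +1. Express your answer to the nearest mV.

-17 mV

E = (58.3/z) · log₁₀([Li⁺]_out/[Li⁺]_in) with z = +1.
= (58.3/1) · log₁₀(1.97/3.83) = 58.30 · log₁₀(0.5144)
= 58.30 · (-0.2887) = -16.83 mV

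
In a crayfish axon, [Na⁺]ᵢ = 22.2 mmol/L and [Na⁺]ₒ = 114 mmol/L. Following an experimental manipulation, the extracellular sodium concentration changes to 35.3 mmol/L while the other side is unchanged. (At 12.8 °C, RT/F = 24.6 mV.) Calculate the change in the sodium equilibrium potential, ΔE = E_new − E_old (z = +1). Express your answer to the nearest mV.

-29 mV

E_old = (24.6/1)·ln(114/22.2) = 40.25 mV
E_new = (24.6/1)·ln(35.3/22.2) = 11.41 mV
ΔE = 11.41 − (40.25) = -28.84 mV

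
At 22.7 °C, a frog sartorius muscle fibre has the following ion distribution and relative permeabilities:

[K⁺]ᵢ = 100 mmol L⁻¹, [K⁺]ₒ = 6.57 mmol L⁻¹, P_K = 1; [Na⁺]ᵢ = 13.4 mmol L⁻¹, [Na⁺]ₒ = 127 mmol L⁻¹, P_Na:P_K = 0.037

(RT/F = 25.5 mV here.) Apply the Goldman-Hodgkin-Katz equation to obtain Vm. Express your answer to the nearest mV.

-56 mV

Vm = 25.5 · ln[(Σ P·[cation]ₒ + Σ P·[anion]ᵢ) / (Σ P·[cation]ᵢ + Σ P·[anion]ₒ)]
Numerator = 1×6.57 + 0.037×127 = 11.27
Denominator = 1×100 + 0.037×13.4 = 100.5
Vm = 25.5 · ln(0.11213) = 25.5 × (-2.1881) = -55.80 mV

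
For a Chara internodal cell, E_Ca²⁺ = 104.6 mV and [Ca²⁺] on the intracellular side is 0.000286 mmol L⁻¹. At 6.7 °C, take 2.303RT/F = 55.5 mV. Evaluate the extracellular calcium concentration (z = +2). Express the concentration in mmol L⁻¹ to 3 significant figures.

Nernst: E = (55.5/2) · log₁₀([out]/[in]), so log₁₀([out]/[in]) = 104.6 × 2 / 55.5 = 3.7694.
[out]/[in] = 10^(3.7694) = 5880.
[out] = 5880 × 0.000286 = 1.682 mmol L⁻¹.

1.68 mmol L⁻¹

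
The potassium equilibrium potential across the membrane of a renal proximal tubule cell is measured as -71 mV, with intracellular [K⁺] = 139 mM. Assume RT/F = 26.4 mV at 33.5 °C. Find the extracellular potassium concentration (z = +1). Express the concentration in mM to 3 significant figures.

9.44 mM

Nernst: E = (26.4/1) · ln([out]/[in]), so ln([out]/[in]) = -71.0 × 1 / 26.4 = -2.6894.
[out]/[in] = e^(-2.6894) = 0.06792.
[out] = 0.06792 × 139 = 9.441 mM.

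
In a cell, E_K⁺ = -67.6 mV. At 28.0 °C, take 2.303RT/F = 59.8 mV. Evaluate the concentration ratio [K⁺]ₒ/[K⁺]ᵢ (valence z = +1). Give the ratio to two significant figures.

log₁₀([out]/[in]) = E·z/(59.8) = -67.6 × 1 / 59.8 = -1.1304
[out]/[in] = 10^(-1.1304) = 0.07406

0.074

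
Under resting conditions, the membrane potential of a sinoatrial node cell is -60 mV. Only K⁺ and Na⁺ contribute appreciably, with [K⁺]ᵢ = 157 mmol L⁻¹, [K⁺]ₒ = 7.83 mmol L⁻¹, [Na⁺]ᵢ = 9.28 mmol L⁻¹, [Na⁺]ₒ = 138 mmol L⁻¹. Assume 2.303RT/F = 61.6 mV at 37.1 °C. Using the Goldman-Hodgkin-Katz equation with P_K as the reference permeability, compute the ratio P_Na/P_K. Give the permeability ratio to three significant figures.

0.0645

Let α = P_Na/P_K. GHK: Vm = 61.6·log₁₀[(Kₒ + α·Naₒ)/(Kᵢ + α·Naᵢ)].
10^(Vm/61.6) = 10^(-60.0/61.6) = 0.10616
So 0.10616·(Kᵢ + α·Naᵢ) = Kₒ + α·Naₒ → α = (0.10616·157.0 − 7.83) / (138.0 − 0.10616·9.28)
α = (16.67 − 7.83) / (138.0 − 0.9852) = 8.838/137 = 0.0645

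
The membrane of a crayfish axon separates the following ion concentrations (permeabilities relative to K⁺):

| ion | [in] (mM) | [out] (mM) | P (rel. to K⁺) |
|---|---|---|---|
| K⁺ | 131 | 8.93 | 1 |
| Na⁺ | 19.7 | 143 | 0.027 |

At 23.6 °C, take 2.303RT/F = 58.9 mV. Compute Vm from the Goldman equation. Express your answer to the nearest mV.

-60 mV

Vm = 58.9 · log₁₀[(Σ P·[cation]ₒ + Σ P·[anion]ᵢ) / (Σ P·[cation]ᵢ + Σ P·[anion]ₒ)]
Numerator = 1×8.93 + 0.027×143 = 12.79
Denominator = 1×131 + 0.027×19.7 = 131.5
Vm = 58.9 · log₁₀(0.097246) = 58.9 × (-1.0121) = -59.61 mV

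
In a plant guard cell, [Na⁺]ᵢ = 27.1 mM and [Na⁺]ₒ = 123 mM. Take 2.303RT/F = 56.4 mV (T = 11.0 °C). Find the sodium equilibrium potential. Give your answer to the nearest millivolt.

37 mV

E = (56.4/z) · log₁₀([Na⁺]_out/[Na⁺]_in) with z = +1.
= (56.4/1) · log₁₀(123/27.1) = 56.40 · log₁₀(4.539)
= 56.40 · (0.6569) = 37.05 mV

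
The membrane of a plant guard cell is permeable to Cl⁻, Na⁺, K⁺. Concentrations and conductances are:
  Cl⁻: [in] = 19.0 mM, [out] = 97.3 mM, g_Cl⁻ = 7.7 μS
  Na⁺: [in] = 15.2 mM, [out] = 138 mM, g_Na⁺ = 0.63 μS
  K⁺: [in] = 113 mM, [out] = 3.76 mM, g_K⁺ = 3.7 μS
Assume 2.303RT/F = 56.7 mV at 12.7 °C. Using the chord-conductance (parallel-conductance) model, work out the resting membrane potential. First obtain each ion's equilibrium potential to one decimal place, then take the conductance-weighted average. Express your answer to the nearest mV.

E_Cl⁻ = (56.7/-1)·log₁₀(97.3/19.0) = -40.2 mV
E_Na⁺ = (56.7/1)·log₁₀(138/15.2) = 54.3 mV
E_K⁺ = (56.7/1)·log₁₀(3.76/113) = -83.8 mV
Vm = (Σ gᵢEᵢ)/(Σ gᵢ) = (7.7·-40.2 + 0.63·54.3 + 3.7·-83.8) / (7.7 + 0.63 + 3.7)
= -585.39 / 12.03 = -48.66 mV

-49 mV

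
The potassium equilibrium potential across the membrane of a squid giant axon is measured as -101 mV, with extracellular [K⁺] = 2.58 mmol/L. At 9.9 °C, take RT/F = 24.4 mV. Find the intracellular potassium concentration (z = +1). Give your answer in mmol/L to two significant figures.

Nernst: E = (24.4/1) · ln([out]/[in]), so ln([out]/[in]) = -101.0 × 1 / 24.4 = -4.1393.
[out]/[in] = e^(-4.1393) = 0.01593.
[in] = 2.58 / 0.01593 = 161.9 mmol/L.

160 mmol/L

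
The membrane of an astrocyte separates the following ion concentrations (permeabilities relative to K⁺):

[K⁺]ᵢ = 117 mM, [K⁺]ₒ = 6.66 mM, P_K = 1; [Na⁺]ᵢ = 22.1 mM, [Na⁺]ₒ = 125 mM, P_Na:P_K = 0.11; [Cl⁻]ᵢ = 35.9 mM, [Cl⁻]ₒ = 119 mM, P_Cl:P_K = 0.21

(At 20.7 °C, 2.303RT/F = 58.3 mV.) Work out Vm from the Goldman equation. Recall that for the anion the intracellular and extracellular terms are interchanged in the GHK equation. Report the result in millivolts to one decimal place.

-41.6 mV

Vm = 58.3 · log₁₀[(Σ P·[cation]ₒ + Σ P·[anion]ᵢ) / (Σ P·[cation]ᵢ + Σ P·[anion]ₒ)]
Numerator = 1×6.66 + 0.11×125 + 0.21×35.9 = 27.95
Denominator = 1×117 + 0.11×22.1 + 0.21×119 = 144.4
Vm = 58.3 · log₁₀(0.19352) = 58.3 × (-0.7133) = -41.58 mV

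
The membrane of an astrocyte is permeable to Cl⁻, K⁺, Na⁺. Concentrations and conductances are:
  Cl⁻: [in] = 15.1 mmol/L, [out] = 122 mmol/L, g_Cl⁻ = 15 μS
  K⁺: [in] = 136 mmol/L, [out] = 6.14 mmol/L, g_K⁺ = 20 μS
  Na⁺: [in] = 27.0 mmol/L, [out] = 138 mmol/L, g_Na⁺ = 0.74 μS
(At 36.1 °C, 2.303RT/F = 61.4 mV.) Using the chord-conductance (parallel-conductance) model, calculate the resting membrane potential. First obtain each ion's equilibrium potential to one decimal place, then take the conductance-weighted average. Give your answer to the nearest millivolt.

-69 mV

E_Cl⁻ = (61.4/-1)·log₁₀(122/15.1) = -55.7 mV
E_K⁺ = (61.4/1)·log₁₀(6.14/136) = -82.6 mV
E_Na⁺ = (61.4/1)·log₁₀(138/27.0) = 43.5 mV
Vm = (Σ gᵢEᵢ)/(Σ gᵢ) = (15·-55.7 + 20·-82.6 + 0.74·43.5) / (15 + 20 + 0.74)
= -2455.31 / 35.74 = -68.70 mV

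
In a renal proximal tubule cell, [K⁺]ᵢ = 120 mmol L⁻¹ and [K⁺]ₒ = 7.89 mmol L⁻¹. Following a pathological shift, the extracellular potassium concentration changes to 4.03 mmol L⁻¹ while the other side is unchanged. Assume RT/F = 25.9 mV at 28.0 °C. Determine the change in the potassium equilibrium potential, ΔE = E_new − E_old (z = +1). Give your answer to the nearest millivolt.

E_old = (25.9/1)·ln(7.89/120) = -70.50 mV
E_new = (25.9/1)·ln(4.03/120) = -87.90 mV
ΔE = -87.90 − (-70.50) = -17.40 mV

-17 mV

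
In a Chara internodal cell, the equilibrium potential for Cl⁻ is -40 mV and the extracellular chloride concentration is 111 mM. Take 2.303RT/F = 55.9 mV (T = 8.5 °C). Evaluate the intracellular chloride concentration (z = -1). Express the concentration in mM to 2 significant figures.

Nernst: E = (55.9/-1) · log₁₀([out]/[in]), so log₁₀([out]/[in]) = -40.0 × -1 / 55.9 = 0.7156.
[out]/[in] = 10^(0.7156) = 5.195.
[in] = 111 / 5.195 = 21.37 mM.

21 mM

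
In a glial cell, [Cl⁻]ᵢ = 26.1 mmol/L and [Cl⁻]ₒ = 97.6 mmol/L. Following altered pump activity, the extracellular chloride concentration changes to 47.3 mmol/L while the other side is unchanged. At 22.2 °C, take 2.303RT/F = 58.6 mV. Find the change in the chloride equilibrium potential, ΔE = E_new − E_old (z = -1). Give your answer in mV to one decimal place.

18.4 mV

E_old = (58.6/-1)·log₁₀(97.6/26.1) = -33.57 mV
E_new = (58.6/-1)·log₁₀(47.3/26.1) = -15.13 mV
ΔE = -15.13 − (-33.57) = 18.43 mV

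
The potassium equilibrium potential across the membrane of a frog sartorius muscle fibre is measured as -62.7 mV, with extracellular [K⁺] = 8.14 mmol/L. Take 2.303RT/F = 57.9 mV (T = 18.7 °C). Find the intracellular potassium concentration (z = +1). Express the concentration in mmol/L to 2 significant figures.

Nernst: E = (57.9/1) · log₁₀([out]/[in]), so log₁₀([out]/[in]) = -62.7 × 1 / 57.9 = -1.0829.
[out]/[in] = 10^(-1.0829) = 0.08262.
[in] = 8.14 / 0.08262 = 98.52 mmol/L.

99 mmol/L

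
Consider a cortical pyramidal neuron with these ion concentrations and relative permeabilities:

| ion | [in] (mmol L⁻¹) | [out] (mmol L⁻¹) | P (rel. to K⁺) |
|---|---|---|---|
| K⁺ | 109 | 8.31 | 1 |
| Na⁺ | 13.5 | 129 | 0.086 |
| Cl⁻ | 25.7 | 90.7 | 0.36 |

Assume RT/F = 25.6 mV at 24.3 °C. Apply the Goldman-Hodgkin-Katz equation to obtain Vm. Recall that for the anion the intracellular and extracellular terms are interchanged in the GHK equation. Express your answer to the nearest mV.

-41 mV

Vm = 25.6 · ln[(Σ P·[cation]ₒ + Σ P·[anion]ᵢ) / (Σ P·[cation]ᵢ + Σ P·[anion]ₒ)]
Numerator = 1×8.31 + 0.086×129 + 0.36×25.7 = 28.66
Denominator = 1×109 + 0.086×13.5 + 0.36×90.7 = 142.8
Vm = 25.6 · ln(0.20065) = 25.6 × (-1.6062) = -41.12 mV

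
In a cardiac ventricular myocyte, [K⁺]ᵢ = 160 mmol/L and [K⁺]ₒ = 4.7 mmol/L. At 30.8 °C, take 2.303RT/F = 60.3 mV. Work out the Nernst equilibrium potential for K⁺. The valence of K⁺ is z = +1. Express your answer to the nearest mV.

-92 mV

E = (60.3/z) · log₁₀([K⁺]_out/[K⁺]_in) with z = +1.
= (60.3/1) · log₁₀(4.7/160) = 60.30 · log₁₀(0.02938)
= 60.30 · (-1.5320) = -92.38 mV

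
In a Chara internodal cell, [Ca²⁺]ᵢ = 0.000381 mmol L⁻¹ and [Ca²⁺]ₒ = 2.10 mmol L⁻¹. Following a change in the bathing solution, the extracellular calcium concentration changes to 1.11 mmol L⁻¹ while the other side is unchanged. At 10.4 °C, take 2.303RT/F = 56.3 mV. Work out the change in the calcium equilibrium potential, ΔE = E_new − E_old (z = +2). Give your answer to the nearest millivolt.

E_old = (56.3/2)·log₁₀(2.10/0.000381) = 105.32 mV
E_new = (56.3/2)·log₁₀(1.11/0.000381) = 97.52 mV
ΔE = 97.52 − (105.32) = -7.79 mV

-8 mV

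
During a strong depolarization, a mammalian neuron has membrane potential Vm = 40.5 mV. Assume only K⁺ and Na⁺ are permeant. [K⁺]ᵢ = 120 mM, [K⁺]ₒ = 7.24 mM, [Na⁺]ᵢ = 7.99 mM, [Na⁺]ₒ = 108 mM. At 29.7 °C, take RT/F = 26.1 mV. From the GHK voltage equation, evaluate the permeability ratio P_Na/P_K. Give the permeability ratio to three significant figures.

7.95

Let α = P_Na/P_K. GHK: Vm = 26.1·ln[(Kₒ + α·Naₒ)/(Kᵢ + α·Naᵢ)].
e^(Vm/26.1) = e^(40.5/26.1) = 4.7196
So 4.7196·(Kᵢ + α·Naᵢ) = Kₒ + α·Naₒ → α = (4.7196·120.0 − 7.24) / (108.0 − 4.7196·7.99)
α = (566.4 − 7.24) / (108.0 − 37.71) = 559.1/70.29 = 7.954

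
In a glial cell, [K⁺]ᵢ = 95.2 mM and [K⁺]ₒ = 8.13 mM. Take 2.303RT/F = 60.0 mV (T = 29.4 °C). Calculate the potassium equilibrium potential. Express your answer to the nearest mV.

-64 mV

E = (60.0/z) · log₁₀([K⁺]_out/[K⁺]_in) with z = +1.
= (60.0/1) · log₁₀(8.13/95.2) = 60.00 · log₁₀(0.0854)
= 60.00 · (-1.0685) = -64.11 mV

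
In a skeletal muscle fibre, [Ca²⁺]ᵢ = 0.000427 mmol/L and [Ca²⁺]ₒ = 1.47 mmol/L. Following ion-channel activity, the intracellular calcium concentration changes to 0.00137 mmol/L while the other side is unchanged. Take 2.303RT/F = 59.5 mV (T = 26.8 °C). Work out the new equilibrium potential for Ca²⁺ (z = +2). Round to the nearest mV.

After the shift: [Ca²⁺]_out = 1.47, [Ca²⁺]_in = 0.00137 mmol/L.
E_new = (59.5/2)·log₁₀(1.47/0.00137) = 29.75 · (3.0306) = 90.16 mV

90 mV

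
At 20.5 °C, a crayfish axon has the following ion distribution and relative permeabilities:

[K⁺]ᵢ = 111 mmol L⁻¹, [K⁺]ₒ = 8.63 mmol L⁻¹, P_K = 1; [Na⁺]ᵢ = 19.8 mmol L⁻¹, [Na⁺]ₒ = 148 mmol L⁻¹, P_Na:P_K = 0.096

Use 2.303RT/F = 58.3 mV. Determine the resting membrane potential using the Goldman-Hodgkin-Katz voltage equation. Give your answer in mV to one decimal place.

-40.5 mV

Vm = 58.3 · log₁₀[(Σ P·[cation]ₒ + Σ P·[anion]ᵢ) / (Σ P·[cation]ᵢ + Σ P·[anion]ₒ)]
Numerator = 1×8.63 + 0.096×148 = 22.84
Denominator = 1×111 + 0.096×19.8 = 112.9
Vm = 58.3 · log₁₀(0.20228) = 58.3 × (-0.6940) = -40.46 mV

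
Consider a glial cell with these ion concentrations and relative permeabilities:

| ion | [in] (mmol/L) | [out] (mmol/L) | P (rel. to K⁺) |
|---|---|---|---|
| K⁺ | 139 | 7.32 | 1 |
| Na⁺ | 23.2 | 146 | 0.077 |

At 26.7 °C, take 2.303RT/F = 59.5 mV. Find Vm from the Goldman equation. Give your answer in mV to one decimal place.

-52.4 mV

Vm = 59.5 · log₁₀[(Σ P·[cation]ₒ + Σ P·[anion]ᵢ) / (Σ P·[cation]ᵢ + Σ P·[anion]ₒ)]
Numerator = 1×7.32 + 0.077×146 = 18.56
Denominator = 1×139 + 0.077×23.2 = 140.8
Vm = 59.5 · log₁₀(0.13185) = 59.5 × (-0.8799) = -52.36 mV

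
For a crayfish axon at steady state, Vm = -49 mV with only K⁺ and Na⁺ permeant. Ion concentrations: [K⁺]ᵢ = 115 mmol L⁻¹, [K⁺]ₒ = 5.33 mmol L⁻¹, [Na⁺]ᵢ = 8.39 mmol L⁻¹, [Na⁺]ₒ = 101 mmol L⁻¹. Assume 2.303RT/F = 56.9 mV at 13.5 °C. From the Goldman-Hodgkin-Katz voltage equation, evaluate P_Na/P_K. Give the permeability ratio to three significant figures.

Let α = P_Na/P_K. GHK: Vm = 56.9·log₁₀[(Kₒ + α·Naₒ)/(Kᵢ + α·Naᵢ)].
10^(Vm/56.9) = 10^(-49.0/56.9) = 0.13767
So 0.13767·(Kᵢ + α·Naᵢ) = Kₒ + α·Naₒ → α = (0.13767·115.0 − 5.33) / (101.0 − 0.13767·8.39)
α = (15.83 − 5.33) / (101.0 − 1.155) = 10.5/99.84 = 0.1052

0.105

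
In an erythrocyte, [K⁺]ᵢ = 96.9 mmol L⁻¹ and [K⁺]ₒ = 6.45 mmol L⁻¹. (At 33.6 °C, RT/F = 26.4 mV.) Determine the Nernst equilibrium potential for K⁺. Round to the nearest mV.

E = (26.4/z) · ln([K⁺]_out/[K⁺]_in) with z = +1.
= (26.4/1) · ln(6.45/96.9) = 26.40 · ln(0.06656)
= 26.40 · (-2.7096) = -71.53 mV

-72 mV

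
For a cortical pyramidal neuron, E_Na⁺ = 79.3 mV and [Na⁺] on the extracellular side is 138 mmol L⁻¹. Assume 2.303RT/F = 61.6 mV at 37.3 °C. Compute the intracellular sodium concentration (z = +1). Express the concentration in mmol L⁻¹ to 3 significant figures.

Nernst: E = (61.6/1) · log₁₀([out]/[in]), so log₁₀([out]/[in]) = 79.3 × 1 / 61.6 = 1.2873.
[out]/[in] = 10^(1.2873) = 19.38.
[in] = 138 / 19.38 = 7.121 mmol L⁻¹.

7.12 mmol L⁻¹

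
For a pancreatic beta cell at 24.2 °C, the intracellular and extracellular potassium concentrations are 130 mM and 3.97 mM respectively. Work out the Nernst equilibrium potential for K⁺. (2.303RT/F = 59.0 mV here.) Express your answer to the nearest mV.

-89 mV

E = (59.0/z) · log₁₀([K⁺]_out/[K⁺]_in) with z = +1.
= (59.0/1) · log₁₀(3.97/130) = 59.00 · log₁₀(0.03054)
= 59.00 · (-1.5152) = -89.39 mV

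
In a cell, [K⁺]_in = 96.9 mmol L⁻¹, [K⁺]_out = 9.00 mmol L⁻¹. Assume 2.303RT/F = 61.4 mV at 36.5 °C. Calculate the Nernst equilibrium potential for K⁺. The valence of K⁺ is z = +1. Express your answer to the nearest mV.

E = (61.4/z) · log₁₀([K⁺]_out/[K⁺]_in) with z = +1.
= (61.4/1) · log₁₀(9.00/96.9) = 61.40 · log₁₀(0.09288)
= 61.40 · (-1.0321) = -63.37 mV

-63 mV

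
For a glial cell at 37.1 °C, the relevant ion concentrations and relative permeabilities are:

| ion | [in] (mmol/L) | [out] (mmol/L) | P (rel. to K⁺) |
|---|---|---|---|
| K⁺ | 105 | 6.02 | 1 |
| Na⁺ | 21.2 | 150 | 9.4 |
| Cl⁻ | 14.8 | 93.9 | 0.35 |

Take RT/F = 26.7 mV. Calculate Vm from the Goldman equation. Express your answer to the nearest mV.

Vm = 26.7 · ln[(Σ P·[cation]ₒ + Σ P·[anion]ᵢ) / (Σ P·[cation]ᵢ + Σ P·[anion]ₒ)]
Numerator = 1×6.02 + 9.4×150 + 0.35×14.8 = 1421
Denominator = 1×105 + 9.4×21.2 + 0.35×93.9 = 337.1
Vm = 26.7 · ln(4.2154) = 26.7 × (1.4387) = 38.41 mV

38 mV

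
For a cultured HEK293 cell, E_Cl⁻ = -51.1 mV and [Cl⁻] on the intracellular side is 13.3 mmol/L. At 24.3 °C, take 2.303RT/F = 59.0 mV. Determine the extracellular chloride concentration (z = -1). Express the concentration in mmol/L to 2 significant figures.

Nernst: E = (59.0/-1) · log₁₀([out]/[in]), so log₁₀([out]/[in]) = -51.1 × -1 / 59.0 = 0.8661.
[out]/[in] = 10^(0.8661) = 7.347.
[out] = 7.347 × 13.3 = 97.71 mmol/L.

98 mmol/L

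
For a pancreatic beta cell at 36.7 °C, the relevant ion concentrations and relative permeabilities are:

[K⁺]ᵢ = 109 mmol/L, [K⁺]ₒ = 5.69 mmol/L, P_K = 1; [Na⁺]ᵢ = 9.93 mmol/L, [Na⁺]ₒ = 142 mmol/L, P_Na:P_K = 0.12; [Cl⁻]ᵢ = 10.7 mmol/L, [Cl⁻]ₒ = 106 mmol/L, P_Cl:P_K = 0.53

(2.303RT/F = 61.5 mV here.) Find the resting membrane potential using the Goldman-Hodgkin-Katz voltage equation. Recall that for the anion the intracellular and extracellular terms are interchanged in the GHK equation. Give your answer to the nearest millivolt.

Vm = 61.5 · log₁₀[(Σ P·[cation]ₒ + Σ P·[anion]ᵢ) / (Σ P·[cation]ᵢ + Σ P·[anion]ₒ)]
Numerator = 1×5.69 + 0.12×142 + 0.53×10.7 = 28.4
Denominator = 1×109 + 0.12×9.93 + 0.53×106 = 166.4
Vm = 61.5 · log₁₀(0.17071) = 61.5 × (-0.7677) = -47.22 mV

-47 mV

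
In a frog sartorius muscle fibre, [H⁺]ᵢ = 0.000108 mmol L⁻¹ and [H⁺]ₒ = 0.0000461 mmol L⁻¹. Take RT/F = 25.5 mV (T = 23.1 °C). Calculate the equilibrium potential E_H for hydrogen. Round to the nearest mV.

E = (25.5/z) · ln([H⁺]_out/[H⁺]_in) with z = +1.
= (25.5/1) · ln(0.0000461/0.000108) = 25.50 · ln(0.4269)
= 25.50 · (-0.8513) = -21.71 mV

-22 mV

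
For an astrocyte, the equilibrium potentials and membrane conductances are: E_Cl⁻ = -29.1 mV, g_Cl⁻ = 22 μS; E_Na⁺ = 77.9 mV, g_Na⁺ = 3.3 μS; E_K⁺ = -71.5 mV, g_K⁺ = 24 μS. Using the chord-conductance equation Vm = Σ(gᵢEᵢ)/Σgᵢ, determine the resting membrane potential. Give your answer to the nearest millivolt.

Σ gᵢEᵢ = 22·(-29.1) + 3.3·(77.9) + 24·(-71.5) = -2099.13
Σ gᵢ = 22 + 3.3 + 24 = 49.3
Vm = -2099.13 / 49.3 = -42.58 mV

-43 mV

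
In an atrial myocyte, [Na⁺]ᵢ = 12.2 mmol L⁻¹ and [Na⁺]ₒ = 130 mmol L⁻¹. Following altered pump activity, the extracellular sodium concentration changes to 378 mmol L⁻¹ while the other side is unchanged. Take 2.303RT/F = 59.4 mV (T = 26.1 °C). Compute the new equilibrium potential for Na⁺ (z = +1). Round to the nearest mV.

89 mV

After the shift: [Na⁺]_out = 378, [Na⁺]_in = 12.2 mmol L⁻¹.
E_new = (59.4/1)·log₁₀(378/12.2) = 59.40 · (1.4911) = 88.57 mV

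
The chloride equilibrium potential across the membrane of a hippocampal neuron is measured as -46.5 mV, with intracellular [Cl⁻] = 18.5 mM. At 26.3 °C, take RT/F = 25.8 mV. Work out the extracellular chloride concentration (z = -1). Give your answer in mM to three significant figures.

Nernst: E = (25.8/-1) · ln([out]/[in]), so ln([out]/[in]) = -46.5 × -1 / 25.8 = 1.8023.
[out]/[in] = e^(1.8023) = 6.064.
[out] = 6.064 × 18.5 = 112.2 mM.

112 mM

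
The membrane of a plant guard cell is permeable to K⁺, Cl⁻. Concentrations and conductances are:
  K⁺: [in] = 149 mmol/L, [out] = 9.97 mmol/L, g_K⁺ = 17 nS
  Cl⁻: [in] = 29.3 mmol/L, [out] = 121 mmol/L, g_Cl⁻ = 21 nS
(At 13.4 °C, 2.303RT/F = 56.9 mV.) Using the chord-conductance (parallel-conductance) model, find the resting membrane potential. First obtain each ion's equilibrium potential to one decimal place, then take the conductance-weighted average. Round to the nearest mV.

-49 mV

E_K⁺ = (56.9/1)·log₁₀(9.97/149) = -66.8 mV
E_Cl⁻ = (56.9/-1)·log₁₀(121/29.3) = -35.0 mV
Vm = (Σ gᵢEᵢ)/(Σ gᵢ) = (17·-66.8 + 21·-35.0) / (17 + 21)
= -1870.60 / 38 = -49.23 mV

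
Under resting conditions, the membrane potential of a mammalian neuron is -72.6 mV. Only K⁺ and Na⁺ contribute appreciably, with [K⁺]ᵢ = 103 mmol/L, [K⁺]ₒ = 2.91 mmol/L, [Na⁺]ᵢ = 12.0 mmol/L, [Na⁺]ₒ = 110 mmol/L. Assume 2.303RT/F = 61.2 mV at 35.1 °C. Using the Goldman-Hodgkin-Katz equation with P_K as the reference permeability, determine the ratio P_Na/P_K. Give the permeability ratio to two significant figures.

0.035

Let α = P_Na/P_K. GHK: Vm = 61.2·log₁₀[(Kₒ + α·Naₒ)/(Kᵢ + α·Naᵢ)].
10^(Vm/61.2) = 10^(-72.6/61.2) = 0.065122
So 0.065122·(Kᵢ + α·Naᵢ) = Kₒ + α·Naₒ → α = (0.065122·103.0 − 2.91) / (110.0 − 0.065122·12.0)
α = (6.708 − 2.91) / (110.0 − 0.7815) = 3.798/109.2 = 0.03477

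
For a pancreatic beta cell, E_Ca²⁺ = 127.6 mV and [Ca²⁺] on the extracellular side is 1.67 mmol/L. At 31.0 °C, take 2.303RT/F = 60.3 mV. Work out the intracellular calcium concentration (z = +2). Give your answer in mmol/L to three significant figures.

0.0000978 mmol/L

Nernst: E = (60.3/2) · log₁₀([out]/[in]), so log₁₀([out]/[in]) = 127.6 × 2 / 60.3 = 4.2322.
[out]/[in] = 10^(4.2322) = 1.707e+04.
[in] = 1.67 / 1.707e+04 = 9.785e-05 mmol/L.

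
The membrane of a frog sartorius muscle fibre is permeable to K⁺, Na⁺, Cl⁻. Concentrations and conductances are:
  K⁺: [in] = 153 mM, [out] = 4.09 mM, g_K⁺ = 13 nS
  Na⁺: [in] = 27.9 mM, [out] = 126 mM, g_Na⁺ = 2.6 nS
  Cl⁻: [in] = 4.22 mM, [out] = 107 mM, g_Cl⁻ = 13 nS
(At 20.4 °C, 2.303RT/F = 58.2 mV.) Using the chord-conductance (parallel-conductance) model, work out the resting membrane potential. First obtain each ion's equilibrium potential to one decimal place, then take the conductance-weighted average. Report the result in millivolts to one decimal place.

E_K⁺ = (58.2/1)·log₁₀(4.09/153) = -91.5 mV
E_Na⁺ = (58.2/1)·log₁₀(126/27.9) = 38.1 mV
E_Cl⁻ = (58.2/-1)·log₁₀(107/4.22) = -81.7 mV
Vm = (Σ gᵢEᵢ)/(Σ gᵢ) = (13·-91.5 + 2.6·38.1 + 13·-81.7) / (13 + 2.6 + 13)
= -2152.54 / 28.6 = -75.26 mV

-75.3 mV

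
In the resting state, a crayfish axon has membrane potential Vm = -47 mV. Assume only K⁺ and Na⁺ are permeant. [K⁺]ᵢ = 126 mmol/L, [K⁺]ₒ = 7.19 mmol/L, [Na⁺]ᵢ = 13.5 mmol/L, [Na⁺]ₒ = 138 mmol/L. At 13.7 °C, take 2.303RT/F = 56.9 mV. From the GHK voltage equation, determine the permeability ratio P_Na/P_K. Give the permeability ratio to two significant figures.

0.085

Let α = P_Na/P_K. GHK: Vm = 56.9·log₁₀[(Kₒ + α·Naₒ)/(Kᵢ + α·Naᵢ)].
10^(Vm/56.9) = 10^(-47.0/56.9) = 0.14928
So 0.14928·(Kᵢ + α·Naᵢ) = Kₒ + α·Naₒ → α = (0.14928·126.0 − 7.19) / (138.0 − 0.14928·13.5)
α = (18.81 − 7.19) / (138.0 − 2.015) = 11.62/136 = 0.08544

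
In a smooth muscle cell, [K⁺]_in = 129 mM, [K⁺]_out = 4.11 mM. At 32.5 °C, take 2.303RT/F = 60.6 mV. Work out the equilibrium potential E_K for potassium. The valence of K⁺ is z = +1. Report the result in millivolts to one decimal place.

-90.7 mV

E = (60.6/z) · log₁₀([K⁺]_out/[K⁺]_in) with z = +1.
= (60.6/1) · log₁₀(4.11/129) = 60.60 · log₁₀(0.03186)
= 60.60 · (-1.4967) = -90.70 mV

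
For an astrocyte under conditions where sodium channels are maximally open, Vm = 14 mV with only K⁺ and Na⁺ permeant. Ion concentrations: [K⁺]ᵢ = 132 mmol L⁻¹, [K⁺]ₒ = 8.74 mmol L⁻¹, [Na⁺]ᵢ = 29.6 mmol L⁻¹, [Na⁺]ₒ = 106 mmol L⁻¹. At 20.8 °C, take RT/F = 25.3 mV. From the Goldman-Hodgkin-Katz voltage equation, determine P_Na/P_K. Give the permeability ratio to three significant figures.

Let α = P_Na/P_K. GHK: Vm = 25.3·ln[(Kₒ + α·Naₒ)/(Kᵢ + α·Naᵢ)].
e^(Vm/25.3) = e^(14.0/25.3) = 1.7391
So 1.7391·(Kᵢ + α·Naᵢ) = Kₒ + α·Naₒ → α = (1.7391·132.0 − 8.74) / (106.0 − 1.7391·29.6)
α = (229.6 − 8.74) / (106.0 − 51.48) = 220.8/54.52 = 4.05

4.05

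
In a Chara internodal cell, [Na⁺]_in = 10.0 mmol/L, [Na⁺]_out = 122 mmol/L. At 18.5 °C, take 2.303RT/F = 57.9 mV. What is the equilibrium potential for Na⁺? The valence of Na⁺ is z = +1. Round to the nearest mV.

E = (57.9/z) · log₁₀([Na⁺]_out/[Na⁺]_in) with z = +1.
= (57.9/1) · log₁₀(122/10.0) = 57.90 · log₁₀(12.2)
= 57.90 · (1.0864) = 62.90 mV

63 mV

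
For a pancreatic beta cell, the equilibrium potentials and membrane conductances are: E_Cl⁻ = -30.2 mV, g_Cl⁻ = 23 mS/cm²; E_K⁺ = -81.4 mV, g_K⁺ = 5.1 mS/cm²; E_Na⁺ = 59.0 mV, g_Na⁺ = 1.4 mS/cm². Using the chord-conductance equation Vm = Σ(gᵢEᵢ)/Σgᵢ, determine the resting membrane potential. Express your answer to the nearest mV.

-35 mV

Σ gᵢEᵢ = 23·(-30.2) + 5.1·(-81.4) + 1.4·(59.0) = -1027.14
Σ gᵢ = 23 + 5.1 + 1.4 = 29.5
Vm = -1027.14 / 29.5 = -34.82 mV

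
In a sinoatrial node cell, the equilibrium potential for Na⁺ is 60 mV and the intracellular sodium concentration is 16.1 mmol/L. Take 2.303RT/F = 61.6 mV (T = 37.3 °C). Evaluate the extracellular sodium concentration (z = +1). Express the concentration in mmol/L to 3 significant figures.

Nernst: E = (61.6/1) · log₁₀([out]/[in]), so log₁₀([out]/[in]) = 60.0 × 1 / 61.6 = 0.9740.
[out]/[in] = 10^(0.9740) = 9.419.
[out] = 9.419 × 16.1 = 151.7 mmol/L.

152 mmol/L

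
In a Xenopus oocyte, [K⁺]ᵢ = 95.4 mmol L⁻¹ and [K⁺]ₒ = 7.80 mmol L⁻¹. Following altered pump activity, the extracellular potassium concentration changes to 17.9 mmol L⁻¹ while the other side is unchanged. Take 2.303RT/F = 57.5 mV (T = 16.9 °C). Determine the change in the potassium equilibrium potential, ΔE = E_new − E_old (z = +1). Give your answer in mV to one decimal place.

E_old = (57.5/1)·log₁₀(7.80/95.4) = -62.53 mV
E_new = (57.5/1)·log₁₀(17.9/95.4) = -41.78 mV
ΔE = -41.78 − (-62.53) = 20.74 mV

20.7 mV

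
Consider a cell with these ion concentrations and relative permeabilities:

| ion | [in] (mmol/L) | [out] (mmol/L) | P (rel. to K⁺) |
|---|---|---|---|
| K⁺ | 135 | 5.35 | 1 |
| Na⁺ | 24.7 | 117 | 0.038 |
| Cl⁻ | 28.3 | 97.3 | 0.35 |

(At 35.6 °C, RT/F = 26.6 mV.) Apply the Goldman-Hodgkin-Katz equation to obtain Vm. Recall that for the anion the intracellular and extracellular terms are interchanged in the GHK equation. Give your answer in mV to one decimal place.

-57.3 mV

Vm = 26.6 · ln[(Σ P·[cation]ₒ + Σ P·[anion]ᵢ) / (Σ P·[cation]ᵢ + Σ P·[anion]ₒ)]
Numerator = 1×5.35 + 0.038×117 + 0.35×28.3 = 19.7
Denominator = 1×135 + 0.038×24.7 + 0.35×97.3 = 170
Vm = 26.6 · ln(0.11589) = 26.6 × (-2.1551) = -57.33 mV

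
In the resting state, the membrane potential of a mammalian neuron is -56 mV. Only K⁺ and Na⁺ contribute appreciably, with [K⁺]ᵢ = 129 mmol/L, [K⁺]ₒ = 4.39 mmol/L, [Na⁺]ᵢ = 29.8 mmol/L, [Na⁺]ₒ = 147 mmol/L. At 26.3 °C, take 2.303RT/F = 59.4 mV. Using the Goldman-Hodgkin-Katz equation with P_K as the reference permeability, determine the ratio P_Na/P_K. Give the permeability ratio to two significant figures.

Let α = P_Na/P_K. GHK: Vm = 59.4·log₁₀[(Kₒ + α·Naₒ)/(Kᵢ + α·Naᵢ)].
10^(Vm/59.4) = 10^(-56.0/59.4) = 0.11409
So 0.11409·(Kᵢ + α·Naᵢ) = Kₒ + α·Naₒ → α = (0.11409·129.0 − 4.39) / (147.0 − 0.11409·29.8)
α = (14.72 − 4.39) / (147.0 − 3.4) = 10.33/143.6 = 0.07192

0.072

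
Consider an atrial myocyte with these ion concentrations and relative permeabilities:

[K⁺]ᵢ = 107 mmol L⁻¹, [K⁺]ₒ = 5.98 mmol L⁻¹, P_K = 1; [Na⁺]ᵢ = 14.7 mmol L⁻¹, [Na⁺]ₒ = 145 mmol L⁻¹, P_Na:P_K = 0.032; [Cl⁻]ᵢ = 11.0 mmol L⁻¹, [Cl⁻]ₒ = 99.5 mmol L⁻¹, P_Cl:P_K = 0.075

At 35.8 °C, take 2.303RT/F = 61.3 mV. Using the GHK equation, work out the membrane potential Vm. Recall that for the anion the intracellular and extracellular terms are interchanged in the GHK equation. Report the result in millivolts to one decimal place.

Vm = 61.3 · log₁₀[(Σ P·[cation]ₒ + Σ P·[anion]ᵢ) / (Σ P·[cation]ᵢ + Σ P·[anion]ₒ)]
Numerator = 1×5.98 + 0.032×145 + 0.075×11.0 = 11.45
Denominator = 1×107 + 0.032×14.7 + 0.075×99.5 = 114.9
Vm = 61.3 · log₁₀(0.09958) = 61.3 × (-1.0018) = -61.41 mV

-61.4 mV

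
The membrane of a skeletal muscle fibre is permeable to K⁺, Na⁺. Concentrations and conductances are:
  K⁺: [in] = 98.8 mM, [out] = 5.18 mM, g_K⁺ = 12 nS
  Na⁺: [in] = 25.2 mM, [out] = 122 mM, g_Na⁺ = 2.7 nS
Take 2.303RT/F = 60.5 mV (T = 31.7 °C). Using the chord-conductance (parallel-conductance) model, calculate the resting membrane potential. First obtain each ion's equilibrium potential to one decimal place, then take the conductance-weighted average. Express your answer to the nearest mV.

E_K⁺ = (60.5/1)·log₁₀(5.18/98.8) = -77.5 mV
E_Na⁺ = (60.5/1)·log₁₀(122/25.2) = 41.4 mV
Vm = (Σ gᵢEᵢ)/(Σ gᵢ) = (12·-77.5 + 2.7·41.4) / (12 + 2.7)
= -818.22 / 14.7 = -55.66 mV

-56 mV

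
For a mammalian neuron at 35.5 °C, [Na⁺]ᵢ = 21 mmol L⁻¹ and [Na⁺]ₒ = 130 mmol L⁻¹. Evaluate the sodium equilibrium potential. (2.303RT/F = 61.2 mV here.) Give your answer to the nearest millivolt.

E = (61.2/z) · log₁₀([Na⁺]_out/[Na⁺]_in) with z = +1.
= (61.2/1) · log₁₀(130/21) = 61.20 · log₁₀(6.19)
= 61.20 · (0.7917) = 48.45 mV

48 mV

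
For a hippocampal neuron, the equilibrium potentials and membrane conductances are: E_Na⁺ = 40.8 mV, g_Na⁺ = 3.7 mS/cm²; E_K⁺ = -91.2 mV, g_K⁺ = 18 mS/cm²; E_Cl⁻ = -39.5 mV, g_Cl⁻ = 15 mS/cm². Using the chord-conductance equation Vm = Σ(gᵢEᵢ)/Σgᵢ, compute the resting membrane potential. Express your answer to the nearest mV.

Σ gᵢEᵢ = 3.7·(40.8) + 18·(-91.2) + 15·(-39.5) = -2083.14
Σ gᵢ = 3.7 + 18 + 15 = 36.7
Vm = -2083.14 / 36.7 = -56.76 mV

-57 mV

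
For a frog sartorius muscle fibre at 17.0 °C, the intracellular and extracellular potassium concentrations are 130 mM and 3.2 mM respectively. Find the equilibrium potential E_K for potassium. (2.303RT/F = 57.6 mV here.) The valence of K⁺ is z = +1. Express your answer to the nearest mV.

E = (57.6/z) · log₁₀([K⁺]_out/[K⁺]_in) with z = +1.
= (57.6/1) · log₁₀(3.2/130) = 57.60 · log₁₀(0.02462)
= 57.60 · (-1.6088) = -92.67 mV

-93 mV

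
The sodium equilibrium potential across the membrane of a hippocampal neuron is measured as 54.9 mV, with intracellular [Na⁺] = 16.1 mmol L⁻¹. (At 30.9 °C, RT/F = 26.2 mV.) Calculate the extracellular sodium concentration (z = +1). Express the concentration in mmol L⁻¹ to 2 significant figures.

130 mmol L⁻¹

Nernst: E = (26.2/1) · ln([out]/[in]), so ln([out]/[in]) = 54.9 × 1 / 26.2 = 2.0954.
[out]/[in] = e^(2.0954) = 8.129.
[out] = 8.129 × 16.1 = 130.9 mmol L⁻¹.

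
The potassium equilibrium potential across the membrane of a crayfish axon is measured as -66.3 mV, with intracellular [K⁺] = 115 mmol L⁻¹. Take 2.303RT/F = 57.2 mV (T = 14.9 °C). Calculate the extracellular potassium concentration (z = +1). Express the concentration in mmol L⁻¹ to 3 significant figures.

Nernst: E = (57.2/1) · log₁₀([out]/[in]), so log₁₀([out]/[in]) = -66.3 × 1 / 57.2 = -1.1591.
[out]/[in] = 10^(-1.1591) = 0.06933.
[out] = 0.06933 × 115 = 7.973 mmol L⁻¹.

7.97 mmol L⁻¹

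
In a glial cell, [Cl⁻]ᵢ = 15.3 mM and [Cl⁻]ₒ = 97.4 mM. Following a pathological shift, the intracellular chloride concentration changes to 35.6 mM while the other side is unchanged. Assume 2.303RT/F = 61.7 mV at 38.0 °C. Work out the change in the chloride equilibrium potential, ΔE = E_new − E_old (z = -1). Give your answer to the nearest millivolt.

23 mV

E_old = (61.7/-1)·log₁₀(97.4/15.3) = -49.60 mV
E_new = (61.7/-1)·log₁₀(97.4/35.6) = -26.97 mV
ΔE = -26.97 − (-49.60) = 22.63 mV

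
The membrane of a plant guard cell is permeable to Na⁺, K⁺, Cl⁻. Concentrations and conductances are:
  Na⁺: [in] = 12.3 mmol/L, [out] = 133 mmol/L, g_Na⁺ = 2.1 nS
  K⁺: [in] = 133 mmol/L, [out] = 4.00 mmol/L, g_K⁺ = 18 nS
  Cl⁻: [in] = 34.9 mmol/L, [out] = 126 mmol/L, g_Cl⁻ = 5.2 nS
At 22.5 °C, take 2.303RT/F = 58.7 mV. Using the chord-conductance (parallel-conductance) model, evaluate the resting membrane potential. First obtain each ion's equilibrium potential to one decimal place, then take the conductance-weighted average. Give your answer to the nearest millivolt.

E_Na⁺ = (58.7/1)·log₁₀(133/12.3) = 60.7 mV
E_K⁺ = (58.7/1)·log₁₀(4.00/133) = -89.3 mV
E_Cl⁻ = (58.7/-1)·log₁₀(126/34.9) = -32.7 mV
Vm = (Σ gᵢEᵢ)/(Σ gᵢ) = (2.1·60.7 + 18·-89.3 + 5.2·-32.7) / (2.1 + 18 + 5.2)
= -1649.97 / 25.3 = -65.22 mV

-65 mV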